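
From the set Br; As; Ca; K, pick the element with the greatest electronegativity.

K is in period 4, group 1; Ca is in period 4, group 2; As is in period 4, group 15; Br is in period 4, group 17.
Atoms toward the upper right of the periodic table pull bonding electrons most strongly.
All lie in period 4, so electronegativity increases left to right.
The greatest electronegativity among these belongs to Br.

Br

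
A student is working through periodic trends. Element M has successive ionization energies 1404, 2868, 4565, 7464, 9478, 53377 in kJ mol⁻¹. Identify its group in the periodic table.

Group 15

Look for the largest jump between consecutive ionization energies: IE6/IE5 ≈ 5.6, far larger than any earlier ratio.
That jump marks the point where a core electron is being removed. So the atom has 5 valence electrons.
A main-group element with 5 valence electrons is in group 15.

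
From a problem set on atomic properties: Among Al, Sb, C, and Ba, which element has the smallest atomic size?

C

C is in period 2, group 14; Al is in period 3, group 13; Sb is in period 5, group 15; Ba is in period 6, group 2.
Across a period the added protons contract the valence shell; down a group each new principal shell makes the atom larger.
Here both period and group differ, so the two effects have to be weighed against each other.
Al > C: relative to C, both the across-period and down-group shifts push Al's atomic radius up.
Sb > Al: the two effects oppose for this pair; the down-group effect wins (140 vs 126 pm).
Ba > Sb: both effects reinforce here, so Ba is clearly the larger of the two.
Tabulated atomic radius (pm): C 75, Al 126, Sb 140, Ba 196.
The smallest atomic size among these belongs to C.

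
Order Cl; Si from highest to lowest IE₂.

Cl > Si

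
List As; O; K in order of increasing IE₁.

O is in period 2, group 16; K is in period 4, group 1; As is in period 4, group 15.
First ionization energy rises across a period (greater Z_eff holds electrons more tightly) and falls down a group (valence electrons are farther from the nucleus).
Neither a single period nor a single group — weigh both effects.
As > K: both are in period 4; the period trend gives As the larger value.
O > As: both effects reinforce here, so O is clearly the higher of the two.
For reference (kJ/mol): O 1314, K 419, As 947.
So from lowest to highest: K < As < O.

K, As, O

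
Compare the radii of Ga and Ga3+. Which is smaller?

Ga3+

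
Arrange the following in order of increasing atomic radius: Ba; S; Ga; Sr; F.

F is in period 2, group 17; S is in period 3, group 16; Ga is in period 4, group 13; Sr is in period 5, group 2; Ba is in period 6, group 2.
Atomic radius shrinks across a period as nuclear charge pulls the same shell inward, and grows down a group as new shells are added.
Here both period and group differ, so the two effects have to be weighed against each other.
S > F: both effects reinforce here, so S is clearly the larger of the two.
Ga > S: both effects reinforce here, so Ga is clearly the larger of the two.
Sr > Ga: relative to Ga, both the across-period and down-group shifts push Sr's atomic radius up.
Ba > Sr: they share group 2; the group trend gives Ba the larger value.
For reference (pm): F 64, S 103, Ga 124, Sr 185, Ba 196.
So from smallest to largest: F < S < Ga < Sr < Ba.

F, S, Ga, Sr, Ba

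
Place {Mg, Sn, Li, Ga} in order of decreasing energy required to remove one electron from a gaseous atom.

Mg, Sn, Ga, Li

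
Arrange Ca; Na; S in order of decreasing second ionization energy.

Na > S > Ca

IE_2 is the cost of taking one more electron from the +1 cation: Ca⁺ still has 1 valence electron; Na⁺ is the bare [Ne] core; S⁺ still has 5 valence electrons.
Pulling an electron out of a noble-gas core costs far more than removing a remaining valence electron, so Na sits at the high end of IE_2.
Valence configurations: Ca⁺ [Ar]4s¹, S⁺ [Ne]3s²3p³.
The numbers (kJ/mol): Ca 1145, Na 4562, S 2252.
So the second ionization energies run Ca < S < Na.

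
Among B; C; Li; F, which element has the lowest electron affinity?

B

EA tends to increase across a period and decrease down a group, though the pattern is less regular than for IE or radius.
All lie in period 2; the across-period trend (electron affinity increases left to right) applies, with the exception below.
Note the exception: Li has a higher electron affinity than B, contrary to the simple trend — B's ns²np¹ configuration gives only a small electron affinity — the sparsely filled np subshell binds an added electron weakly.
Approximate values (kJ/mol): Li 60, B 27, C 122, F 328.
The lowest electron affinity among these belongs to B.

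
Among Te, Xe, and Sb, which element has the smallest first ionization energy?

Sb

Sb is in period 5, group 15; Te is in period 5, group 16; Xe is in period 5, group 18.
Removing the outermost electron gets harder across a period and easier down a group.
All lie in period 5, so first ionization energy increases left to right.
The smallest first ionization energy among these belongs to Sb.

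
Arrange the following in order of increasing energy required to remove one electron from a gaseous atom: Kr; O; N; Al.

Al < O < Kr < N

N is in period 2, group 15; O is in period 2, group 16; Al is in period 3, group 13; Kr is in period 4, group 18.
IE₁ increases left→right with effective nuclear charge and decreases top→bottom as the valence shell moves farther out.
Neither a single period nor a single group — weigh both effects.
O > Al: relative to Al, both the across-period and down-group shifts push O's first ionization energy up.
Kr > O: period and group pull opposite ways; the across-period shift dominates (1351 vs 1314 kJ/mol).
N > Kr: the two effects oppose for this pair; the down-group effect wins (1402 vs 1351 kJ/mol).
Note the exception: N has a higher first ionization energy than O, contrary to the simple trend — pairing an electron in O's 2p⁴ costs repulsion energy, so O ionizes more easily than half-filled N (2p³).
Tabulated first ionization energy (kJ/mol): N 1402, O 1314, Al 578, Kr 1351.
So from lowest to highest: Al < O < Kr < N.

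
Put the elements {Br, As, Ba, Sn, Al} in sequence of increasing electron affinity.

Al is in period 3, group 13; As is in period 4, group 15; Br is in period 4, group 17; Sn is in period 5, group 14; Ba is in period 6, group 2.
EA tends to increase across a period and decrease down a group, though the pattern is less regular than for IE or radius.
These span different periods and groups, so the two trends combine.
Al > Ba: relative to Ba, both the across-period and down-group shifts push Al's electron affinity up.
As > Al: period and group pull opposite ways; the across-period shift dominates (78 vs 42 kJ/mol).
Sn > As: this pair runs against the simple trend — see the exception note.
Br > Sn: both effects reinforce here, so Br is clearly the higher of the two.
Note the exception: Sn has a higher electron affinity than As, contrary to the simple trend — adding an electron to As's half-filled np³ subshell costs electron-pairing energy.
Approximate values (kJ/mol): Al 42, As 78, Br 325, Sn 107, Ba 14.
So from lowest to highest: Ba < Al < As < Sn < Br.

Ba < Al < As < Sn < Br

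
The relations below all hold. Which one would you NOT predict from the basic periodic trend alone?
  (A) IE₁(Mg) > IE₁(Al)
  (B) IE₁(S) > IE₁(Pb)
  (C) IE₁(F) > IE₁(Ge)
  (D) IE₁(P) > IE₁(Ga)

The general trend: IE₁ increases across a period and decreases down a group.
(A) Mg (period 3, group 2) vs Al (period 3, group 13): the stated order contradicts the simple trend.
(B) S (period 3, group 16) vs Pb (period 6, group 14): the stated order agrees with the simple trend.
(C) F (period 2, group 17) vs Ge (period 4, group 14): the stated order agrees with the simple trend.
(D) P (period 3, group 15) vs Ga (period 4, group 13): the stated order agrees with the simple trend.
The exception is (A): Al's single 3p electron is easier to remove than one from Mg's filled 3s².

(A)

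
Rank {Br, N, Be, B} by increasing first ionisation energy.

B < Be < Br < N

Be is in period 2, group 2; B is in period 2, group 13; N is in period 2, group 15; Br is in period 4, group 17.
Across a period the outer electron is held more tightly (higher IE₁); down a group it sits in a higher shell, more shielded, and comes off more easily.
These span different periods and groups, so the two trends combine.
Be > B: this pair runs against the simple trend — see the exception note.
Br > Be: the two effects oppose for this pair; the across-period effect wins (1140 vs 900 kJ/mol).
N > Br: the two effects oppose for this pair; the down-group effect wins (1402 vs 1140 kJ/mol).
Note the exception: Be has a higher first ionization energy than B, contrary to the simple trend — removing B's lone 2p electron is easier than breaking Be's filled 2s².
Approximate values (kJ/mol): Be 900, B 801, N 1402, Br 1140.
So from lowest to highest: B < Be < Br < N.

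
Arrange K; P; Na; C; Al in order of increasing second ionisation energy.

After 1 electron has been removed, what remains? K⁺ is the bare [Ar] core; P⁺ still has 4 valence electrons; Na⁺ is the bare [Ne] core; C⁺ still has 3 valence electrons; Al⁺ still has 2 valence electrons.
Core electrons are held far more tightly than valence electrons, so K and Na top the IE_2 order.
Valence configurations: P⁺ [Ne]3s²3p², C⁺ [He]2s²2p¹, Al⁺ [Ne]3s².
The numbers (kJ/mol): K 3052, P 1907, Na 4562, C 2353, Al 1817.
Overall IE_2 order: Al < P < C < K < Na.

Al < P < C < K < Na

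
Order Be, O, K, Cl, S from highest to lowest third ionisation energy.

Be, O, K, Cl, S

Consider each +2 ion: Be²⁺ is the bare [He] core; O²⁺ still has 4 valence electrons; K²⁺ is already 1 electron into the core; Cl²⁺ still has 5 valence electrons; S²⁺ still has 4 valence electrons.
Usually core removal costs more than valence removal, but here the competition is close: a tightly held n=2 valence electron can cost more to remove than an n=3 core electron, so the actual values have to decide it.
Valence configurations: O²⁺ [He]2s²2p², Cl²⁺ [Ne]3s²3p³, S²⁺ [Ne]3s²3p².
The numbers (kJ/mol): Be 14849, O 5300, K 4420, Cl 3822, S 3357.
Overall IE_3 order: S < Cl < K < O < Be.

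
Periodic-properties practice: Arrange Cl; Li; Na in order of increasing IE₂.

IE_2 is the cost of taking one more electron from the +1 cation: Cl⁺ still has 6 valence electrons; Li⁺ is the bare [He] core; Na⁺ is the bare [Ne] core.
Core electrons are held far more tightly than valence electrons, so Na and Li top the IE_2 order.
Approximate IE_2 values (kJ/mol): Cl 2298, Li 7298, Na 4562.
Hence IE_2: Cl < Na < Li.

Cl, Na, Li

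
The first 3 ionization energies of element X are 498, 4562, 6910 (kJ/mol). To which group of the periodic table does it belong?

Group 1

Look for the largest jump between consecutive ionization energies: IE2/IE1 ≈ 9.2, far larger than any earlier ratio.
That jump marks the point where a core electron is being removed. So the atom has 1 valence electron.
A main-group element with 1 valence electron is in group 1.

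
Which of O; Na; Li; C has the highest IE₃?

Li

After 2 electrons have been removed, what remains? O²⁺ still has 4 valence electrons; Na²⁺ is already 1 electron into the core; Li²⁺ is already 1 electron into the core; C²⁺ still has 2 valence electrons.
Pulling an electron out of a noble-gas core costs far more than removing a remaining valence electron, so Na and Li sit at the high end of IE_3.
Valence configurations: O²⁺ [He]2s²2p², C²⁺ [He]2s².
Approximate IE_3 values (kJ/mol): O 5300, Na 6910, Li 11815, C 4620.
So the third ionization energies run C < O < Na < Li.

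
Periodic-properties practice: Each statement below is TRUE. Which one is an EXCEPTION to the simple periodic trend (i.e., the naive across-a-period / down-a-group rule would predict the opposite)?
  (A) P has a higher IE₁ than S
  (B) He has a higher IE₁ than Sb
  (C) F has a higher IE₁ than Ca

The general trend: IE₁ increases across a period and decreases down a group.
(A) P (period 3, group 15) vs S (period 3, group 16): the stated order contradicts the simple trend.
(B) He (period 1, group 18) vs Sb (period 5, group 15): the stated order agrees with the simple trend.
(C) F (period 2, group 17) vs Ca (period 4, group 2): the stated order agrees with the simple trend.
The exception is (A): S (3p⁴) ionizes more easily than half-filled P (3p³) because the paired 3p electron in S is pushed out by e⁻–e⁻ repulsion.

(A)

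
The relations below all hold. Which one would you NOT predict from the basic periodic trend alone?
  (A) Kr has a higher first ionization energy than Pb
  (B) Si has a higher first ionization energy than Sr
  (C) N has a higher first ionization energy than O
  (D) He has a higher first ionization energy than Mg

(C)

The general trend: first ionization energy increases across a period and decreases down a group.
(A) Kr (period 4, group 18) vs Pb (period 6, group 14): the stated order agrees with the simple trend.
(B) Si (period 3, group 14) vs Sr (period 5, group 2): the stated order agrees with the simple trend.
(C) N (period 2, group 15) vs O (period 2, group 16): the stated order contradicts the simple trend.
(D) He (period 1, group 18) vs Mg (period 3, group 2): the stated order agrees with the simple trend.
The exception is (C): pairing an electron in O's 2p⁴ costs repulsion energy, so O ionizes more easily than half-filled N (2p³).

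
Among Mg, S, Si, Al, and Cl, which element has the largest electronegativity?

Cl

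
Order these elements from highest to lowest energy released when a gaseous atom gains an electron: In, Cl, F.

Cl > F > In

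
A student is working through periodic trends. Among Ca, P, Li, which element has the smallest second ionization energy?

After 1 electron has been removed, what remains? Ca⁺ still has 1 valence electron; P⁺ still has 4 valence electrons; Li⁺ is the bare [He] core.
Core electrons are held far more tightly than valence electrons, so Li tops the IE_2 order.
Valence configurations: Ca⁺ [Ar]4s¹, P⁺ [Ne]3s²3p².
The numbers (kJ/mol): Ca 1145, P 1907, Li 7298.
Hence IE_2: Ca < P < Li.

Ca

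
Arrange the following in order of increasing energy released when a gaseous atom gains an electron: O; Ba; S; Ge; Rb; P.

O is in period 2, group 16; P is in period 3, group 15; S is in period 3, group 16; Ge is in period 4, group 14; Rb is in period 5, group 1; Ba is in period 6, group 2.
Adding an electron releases more energy for atoms nearer the top right (short of the noble gases).
Here both period and group differ, so the two effects have to be weighed against each other.
Rb > Ba: the two effects oppose for this pair; the down-group effect wins (47 vs 14 kJ/mol).
P > Rb: both effects reinforce here, so P is clearly the higher of the two.
Ge > P: this pair runs against the simple trend — see the exception note.
O > Ge: relative to Ge, both the across-period and down-group shifts push O's electron affinity up.
S > O: this pair runs against the simple trend — see the exception note.
Note the exception: Ge has a higher electron affinity than P, contrary to the simple trend — adding an electron to P's half-filled np³ subshell costs electron-pairing energy.
Note the exception: S has a higher electron affinity than O, contrary to the simple trend — the compact 2p subshell of O repels the added electron more than S's larger 3p does.
For reference (kJ/mol): O 141, P 72, S 200, Ge 119, Rb 47, Ba 14.
So from lowest to highest: Ba < Rb < P < Ge < O < S.

Ba, Rb, P, Ge, O, S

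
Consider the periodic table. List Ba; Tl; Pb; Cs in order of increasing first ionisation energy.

Cs < Ba < Tl < Pb

Cs is in period 6, group 1; Ba is in period 6, group 2; Tl is in period 6, group 13; Pb is in period 6, group 14.
IE₁ increases left→right with effective nuclear charge and decreases top→bottom as the valence shell moves farther out.
All lie in period 6, so first ionization energy increases left to right.
So from lowest to highest: Cs < Ba < Tl < Pb.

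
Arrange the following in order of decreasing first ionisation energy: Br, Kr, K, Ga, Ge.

Kr, Br, Ge, Ga, K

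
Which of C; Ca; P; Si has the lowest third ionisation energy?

Consider each +2 ion: C²⁺ still has 2 valence electrons; Ca²⁺ is the bare [Ar] core; P²⁺ still has 3 valence electrons; Si²⁺ still has 2 valence electrons.
Breaking into a closed-shell core is much more expensive than removing a leftover valence electron — Ca has the largest IE_3 here.
Valence configurations: C²⁺ [He]2s², P²⁺ [Ne]3s²3p¹, Si²⁺ [Ne]3s².
P²⁺ loses a lone 3p electron whereas Si²⁺ must break into a filled 3s² pair, so IE_3(Si) > IE_3(P) even though P has the higher nuclear charge.
Tabulated IE_3 (kJ/mol): C 4620, Ca 4912, P 2914, Si 3232.
Overall IE_3 order: P < Si < C < Ca.

P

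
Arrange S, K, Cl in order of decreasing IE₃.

The third ionization energy removes an electron from the +2 ion. For each element: S²⁺ still has 4 valence electrons; K²⁺ is already 1 electron into the core; Cl²⁺ still has 5 valence electrons.
Breaking into a closed-shell core is much more expensive than removing a leftover valence electron — K has the largest IE_3 here.
Valence configurations: S²⁺ [Ne]3s²3p², Cl²⁺ [Ne]3s²3p³.
The numbers (kJ/mol): S 3357, K 4420, Cl 3822.
Overall IE_3 order: S < Cl < K.

K > Cl > S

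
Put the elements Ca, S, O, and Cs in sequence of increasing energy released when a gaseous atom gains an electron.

Ca < Cs < O < S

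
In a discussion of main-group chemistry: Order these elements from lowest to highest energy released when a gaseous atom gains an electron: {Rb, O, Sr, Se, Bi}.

O is in period 2, group 16; Se is in period 4, group 16; Rb is in period 5, group 1; Sr is in period 5, group 2; Bi is in period 6, group 15.
Adding an electron releases more energy for atoms nearer the top right (short of the noble gases).
Here both period and group differ, so the two effects have to be weighed against each other.
Rb > Sr: this pair runs against the simple trend — see the exception note.
Bi > Rb: period and group pull opposite ways; the across-period shift dominates (91 vs 47 kJ/mol).
O > Bi: both effects reinforce here, so O is clearly the higher of the two.
Se > O: this pair runs against the simple trend — see the exception note.
Note the exception: Rb has a higher electron affinity than Sr, contrary to the simple trend — adding an electron to Sr (ns²) has to open a new, higher-energy np subshell, which is unfavourable.
Note the exception: Se has a higher electron affinity than O, contrary to the simple trend — O's compact 2p subshell gives strong electron–electron repulsion on the added electron.
Approximate values (kJ/mol): O 141, Se 195, Rb 47, Sr 5, Bi 91.
So from lowest to highest: Sr < Rb < Bi < O < Se.

Sr < Rb < Bi < O < Se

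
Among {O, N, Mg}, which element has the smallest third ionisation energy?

N

Consider each +2 ion: O²⁺ still has 4 valence electrons; N²⁺ still has 3 valence electrons; Mg²⁺ is the bare [Ne] core.
Breaking into a closed-shell core is much more expensive than removing a leftover valence electron — Mg has the largest IE_3 here.
Valence configurations: O²⁺ [He]2s²2p², N²⁺ [He]2s²2p¹.
Tabulated IE_3 (kJ/mol): O 5300, N 4578, Mg 7733.
Overall IE_3 order: N < O < Mg.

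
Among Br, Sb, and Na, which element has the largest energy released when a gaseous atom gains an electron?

Br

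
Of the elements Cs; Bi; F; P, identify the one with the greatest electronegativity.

F

F is in period 2, group 17; P is in period 3, group 15; Cs is in period 6, group 1; Bi is in period 6, group 15.
Atoms toward the upper right of the periodic table pull bonding electrons most strongly.
These span different periods and groups, so the two trends combine.
Bi > Cs: both are in period 6; the period trend gives Bi the larger value.
P > Bi: they share group 15; the group trend gives P the larger value.
F > P: relative to P, both the across-period and down-group shifts push F's electronegativity up.
Approximate values (Pauling): F 3.98, P 2.19, Cs 0.79, Bi 2.02.
The greatest electronegativity among these belongs to F.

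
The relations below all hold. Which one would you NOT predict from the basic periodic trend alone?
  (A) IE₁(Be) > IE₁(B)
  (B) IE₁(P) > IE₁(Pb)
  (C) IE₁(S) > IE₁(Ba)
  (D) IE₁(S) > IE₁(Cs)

The general trend: first ionization energy increases across a period and decreases down a group.
(A) Be (period 2, group 2) vs B (period 2, group 13): the stated order contradicts the simple trend.
(B) P (period 3, group 15) vs Pb (period 6, group 14): the stated order agrees with the simple trend.
(C) S (period 3, group 16) vs Ba (period 6, group 2): the stated order agrees with the simple trend.
(D) S (period 3, group 16) vs Cs (period 6, group 1): the stated order agrees with the simple trend.
The exception is (A): removing B's lone 2p electron is easier than breaking Be's filled 2s².

(A)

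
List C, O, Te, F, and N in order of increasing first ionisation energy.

Te, C, O, N, F

C is in period 2, group 14; N is in period 2, group 15; O is in period 2, group 16; F is in period 2, group 17; Te is in period 5, group 16.
First ionization energy rises across a period (greater Z_eff holds electrons more tightly) and falls down a group (valence electrons are farther from the nucleus).
Neither a single period nor a single group — weigh both effects.
C > Te: period and group pull opposite ways; the down-group shift dominates (1086 vs 869 kJ/mol).
O > C: O lies to the right of C in period 2, so the across-period effect alone puts O higher.
N > O: this pair runs against the simple trend — see the exception note.
F > N: both are in period 2; the period trend gives F the larger value.
Note the exception: N has a higher first ionization energy than O, contrary to the simple trend — pairing an electron in O's 2p⁴ costs repulsion energy, so O ionizes more easily than half-filled N (2p³).
Approximate values (kJ/mol): C 1086, N 1402, O 1314, F 1681, Te 869.
So from lowest to highest: Te < C < O < N < F.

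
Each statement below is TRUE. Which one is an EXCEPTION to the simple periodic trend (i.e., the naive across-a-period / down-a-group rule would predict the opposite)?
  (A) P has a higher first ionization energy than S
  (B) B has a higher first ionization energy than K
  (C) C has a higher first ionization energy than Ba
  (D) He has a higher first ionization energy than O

(A)

The general trend: first ionization energy increases across a period and decreases down a group.
(A) P (period 3, group 15) vs S (period 3, group 16): the stated order contradicts the simple trend.
(B) B (period 2, group 13) vs K (period 4, group 1): the stated order agrees with the simple trend.
(C) C (period 2, group 14) vs Ba (period 6, group 2): the stated order agrees with the simple trend.
(D) He (period 1, group 18) vs O (period 2, group 16): the stated order agrees with the simple trend.
The exception is (A): S (3p⁴) ionizes more easily than half-filled P (3p³) because the paired 3p electron in S is pushed out by e⁻–e⁻ repulsion.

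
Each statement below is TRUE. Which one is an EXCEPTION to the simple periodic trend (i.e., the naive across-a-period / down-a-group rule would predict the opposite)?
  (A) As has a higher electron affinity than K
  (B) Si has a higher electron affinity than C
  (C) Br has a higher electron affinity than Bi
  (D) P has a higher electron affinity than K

The general trend: electron affinity increases across a period and decreases down a group.
(A) As (period 4, group 15) vs K (period 4, group 1): the stated order agrees with the simple trend.
(B) Si (period 3, group 14) vs C (period 2, group 14): the stated order contradicts the simple trend.
(C) Br (period 4, group 17) vs Bi (period 6, group 15): the stated order agrees with the simple trend.
(D) P (period 3, group 15) vs K (period 4, group 1): the stated order agrees with the simple trend.
The exception is (B): Si's larger, more diffuse 3p orbitals accept an added electron slightly more readily than C's compact 2p.

(B)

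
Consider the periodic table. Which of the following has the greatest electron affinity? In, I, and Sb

I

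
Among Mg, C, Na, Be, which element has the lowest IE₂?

Mg

After 1 electron has been removed, what remains? Mg⁺ still has 1 valence electron; C⁺ still has 3 valence electrons; Na⁺ is the bare [Ne] core; Be⁺ still has 1 valence electron.
Breaking into a closed-shell core is much more expensive than removing a leftover valence electron — Na has the largest IE_2 here.
Valence configurations: Mg⁺ [Ne]3s¹, C⁺ [He]2s²2p¹, Be⁺ [He]2s¹.
Tabulated IE_2 (kJ/mol): Mg 1451, C 2353, Na 4562, Be 1757.
Overall IE_2 order: Mg < Be < C < Na.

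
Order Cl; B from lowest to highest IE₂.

Cl < B

IE_2 is the cost of taking one more electron from the +1 cation: Cl⁺ still has 6 valence electrons; B⁺ still has 2 valence electrons.
All are still removing valence electrons, so compare the +1 ions as you would atoms: IE_2 generally rises across a period (higher Z_eff) and falls down a group (larger shell), subject to the usual subshell exceptions.
Valence configurations: Cl⁺ [Ne]3s²3p⁴, B⁺ [He]2s².
The numbers (kJ/mol): Cl 2298, B 2427.
Hence IE_2: Cl < B.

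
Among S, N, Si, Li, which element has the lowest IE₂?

The second ionization energy removes an electron from the +1 ion. For each element: S⁺ still has 5 valence electrons; N⁺ still has 4 valence electrons; Si⁺ still has 3 valence electrons; Li⁺ is the bare [He] core.
Pulling an electron out of a noble-gas core costs far more than removing a remaining valence electron, so Li sits at the high end of IE_2.
Valence configurations: S⁺ [Ne]3s²3p³, N⁺ [He]2s²2p², Si⁺ [Ne]3s²3p¹.
Approximate IE_2 values (kJ/mol): S 2252, N 2856, Si 1577, Li 7298.
Overall IE_2 order: Si < S < N < Li.

Si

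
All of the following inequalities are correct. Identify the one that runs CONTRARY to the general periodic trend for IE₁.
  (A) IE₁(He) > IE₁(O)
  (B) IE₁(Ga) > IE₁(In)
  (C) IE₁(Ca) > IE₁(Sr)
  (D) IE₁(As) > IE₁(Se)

(D)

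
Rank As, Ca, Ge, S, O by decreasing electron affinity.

O is in period 2, group 16; S is in period 3, group 16; Ca is in period 4, group 2; Ge is in period 4, group 14; As is in period 4, group 15.
EA tends to increase across a period and decrease down a group, though the pattern is less regular than for IE or radius.
Neither a single period nor a single group — weigh both effects.
As > Ca: both are in period 4; the period trend gives As the larger value.
Ge > As: this pair runs against the simple trend — see the exception note.
O > Ge: both effects reinforce here, so O is clearly the higher of the two.
S > O: this pair runs against the simple trend — see the exception note.
Note the exception: Ge has a higher electron affinity than As, contrary to the simple trend — adding an electron to As's half-filled 4p³ is unfavourable, so Ge (4p²) has the more exothermic EA.
Note the exception: S has a higher electron affinity than O, contrary to the simple trend — the compact 2p subshell of O repels the added electron more than S's larger 3p does.
For reference (kJ/mol): O 141, S 200, Ca 2, Ge 119, As 78.
So from highest to lowest: S > O > Ge > As > Ca.

S, O, Ge, As, Ca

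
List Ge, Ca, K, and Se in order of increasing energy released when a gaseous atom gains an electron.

Ca < K < Ge < Se

K is in period 4, group 1; Ca is in period 4, group 2; Ge is in period 4, group 14; Se is in period 4, group 16.
EA tends to increase across a period and decrease down a group, though the pattern is less regular than for IE or radius.
All lie in period 4; the across-period trend (electron affinity increases left to right) applies, with the exception below.
Note the exception: K has a higher electron affinity than Ca, contrary to the simple trend — adding an electron to Ca (ns²) has to open a new, higher-energy np subshell, which is unfavourable.
For reference (kJ/mol): K 48, Ca 2, Ge 119, Se 195.
So from lowest to highest: Ca < K < Ge < Se.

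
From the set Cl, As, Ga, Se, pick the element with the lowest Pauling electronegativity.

Cl is in period 3, group 17; Ga is in period 4, group 13; As is in period 4, group 15; Se is in period 4, group 16.
Smaller atoms with higher effective nuclear charge are more electronegative.
Neither a single period nor a single group — weigh both effects.
As > Ga: As lies to the right of Ga in period 4, so the across-period effect alone puts As higher.
Se > As: both are in period 4; the period trend gives Se the larger value.
Cl > Se: both effects reinforce here, so Cl is clearly the higher of the two.
For reference (Pauling): Cl 3.16, Ga 1.81, As 2.18, Se 2.55.
The lowest Pauling electronegativity among these belongs to Ga.

Ga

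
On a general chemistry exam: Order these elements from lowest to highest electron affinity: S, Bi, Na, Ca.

Ca, Na, Bi, S

Electron affinity generally becomes more exothermic across a period toward the halogens and less exothermic down a group.
Neither a single period nor a single group — weigh both effects.
Na > Ca: the two effects oppose for this pair; the down-group effect wins (53 vs 2 kJ/mol).
Bi > Na: period and group pull opposite ways; the across-period shift dominates (91 vs 53 kJ/mol).
S > Bi: both effects reinforce here, so S is clearly the higher of the two.
Tabulated electron affinity (kJ/mol): Na 53, S 200, Ca 2, Bi 91.
So from lowest to highest: Ca < Na < Bi < S.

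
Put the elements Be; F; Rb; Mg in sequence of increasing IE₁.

Rb < Mg < Be < F

Be is in period 2, group 2; F is in period 2, group 17; Mg is in period 3, group 2; Rb is in period 5, group 1.
First ionization energy rises across a period (greater Z_eff holds electrons more tightly) and falls down a group (valence electrons are farther from the nucleus).
Neither a single period nor a single group — weigh both effects.
Mg > Rb: relative to Rb, both the across-period and down-group shifts push Mg's first ionization energy up.
Be > Mg: they share group 2; the group trend gives Be the larger value.
F > Be: both are in period 2; the period trend gives F the larger value.
For reference (kJ/mol): Be 900, F 1681, Mg 738, Rb 403.
So from lowest to highest: Rb < Mg < Be < F.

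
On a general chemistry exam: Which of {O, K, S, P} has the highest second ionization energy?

O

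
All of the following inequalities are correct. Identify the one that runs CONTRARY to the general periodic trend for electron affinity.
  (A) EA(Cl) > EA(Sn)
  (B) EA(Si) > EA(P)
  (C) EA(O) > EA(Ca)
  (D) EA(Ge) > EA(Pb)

(B)

The general trend: electron affinity increases across a period and decreases down a group.
(A) Cl (period 3, group 17) vs Sn (period 5, group 14): the stated order agrees with the simple trend.
(B) Si (period 3, group 14) vs P (period 3, group 15): the stated order contradicts the simple trend.
(C) O (period 2, group 16) vs Ca (period 4, group 2): the stated order agrees with the simple trend.
(D) Ge (period 4, group 14) vs Pb (period 6, group 14): the stated order agrees with the simple trend.
The exception is (B): adding an electron to P's half-filled 3p³ is unfavourable, so Si (3p²) has the more exothermic EA.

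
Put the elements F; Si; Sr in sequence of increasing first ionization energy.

Sr < Si < F

F is in period 2, group 17; Si is in period 3, group 14; Sr is in period 5, group 2.
IE₁ increases left→right with effective nuclear charge and decreases top→bottom as the valence shell moves farther out.
Neither a single period nor a single group — weigh both effects.
Si > Sr: both effects reinforce here, so Si is clearly the higher of the two.
F > Si: relative to Si, both the across-period and down-group shifts push F's first ionization energy up.
Approximate values (kJ/mol): F 1681, Si 786, Sr 550.
So from lowest to highest: Sr < Si < F.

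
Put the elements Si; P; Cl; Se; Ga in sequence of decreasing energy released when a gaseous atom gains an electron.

Si is in period 3, group 14; P is in period 3, group 15; Cl is in period 3, group 17; Ga is in period 4, group 13; Se is in period 4, group 16.
Electron affinity generally becomes more exothermic across a period toward the halogens and less exothermic down a group.
These span different periods and groups, so the two trends combine.
P > Ga: both effects reinforce here, so P is clearly the higher of the two.
Si > P: this pair runs against the simple trend — see the exception note.
Se > Si: the two effects oppose for this pair; the across-period effect wins (195 vs 134 kJ/mol).
Cl > Se: relative to Se, both the across-period and down-group shifts push Cl's electron affinity up.
Note the exception: Si has a higher electron affinity than P, contrary to the simple trend — adding an electron to P's half-filled 3p³ is unfavourable, so Si (3p²) has the more exothermic EA.
Approximate values (kJ/mol): Si 134, P 72, Cl 349, Ga 29, Se 195.
So from highest to lowest: Cl > Se > Si > P > Ga.

Cl > Se > Si > P > Ga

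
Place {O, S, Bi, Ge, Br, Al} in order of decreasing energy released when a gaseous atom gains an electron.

Br > S > O > Ge > Bi > Al

O is in period 2, group 16; Al is in period 3, group 13; S is in period 3, group 16; Ge is in period 4, group 14; Br is in period 4, group 17; Bi is in period 6, group 15.
Electron affinity generally becomes more exothermic across a period toward the halogens and less exothermic down a group.
Here both period and group differ, so the two effects have to be weighed against each other.
Bi > Al: the two effects oppose for this pair; the across-period effect wins (91 vs 42 kJ/mol).
Ge > Bi: the two effects oppose for this pair; the down-group effect wins (119 vs 91 kJ/mol).
O > Ge: both effects reinforce here, so O is clearly the higher of the two.
S > O: this pair runs against the simple trend — see the exception note.
Br > S: the two effects oppose for this pair; the across-period effect wins (325 vs 200 kJ/mol).
Note the exception: S has a higher electron affinity than O, contrary to the simple trend — the compact 2p subshell of O repels the added electron more than S's larger 3p does.
Approximate values (kJ/mol): O 141, Al 42, S 200, Ge 119, Br 325, Bi 91.
So from highest to lowest: Br > S > O > Ge > Bi > Al.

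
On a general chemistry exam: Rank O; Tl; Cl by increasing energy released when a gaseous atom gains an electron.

Tl < O < Cl

O is in period 2, group 16; Cl is in period 3, group 17; Tl is in period 6, group 13.
EA tends to increase across a period and decrease down a group, though the pattern is less regular than for IE or radius.
Neither a single period nor a single group — weigh both effects.
O > Tl: both effects reinforce here, so O is clearly the higher of the two.
Cl > O: the two effects oppose for this pair; the across-period effect wins (349 vs 141 kJ/mol).
For reference (kJ/mol): O 141, Cl 349, Tl 19.
So from lowest to highest: Tl < O < Cl.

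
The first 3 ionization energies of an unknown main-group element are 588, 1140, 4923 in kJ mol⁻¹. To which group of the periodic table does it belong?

Look for the largest jump between consecutive ionization energies: IE3/IE2 ≈ 4.3, far larger than any earlier ratio.
That jump marks the point where a core electron is being removed. So the atom has 2 valence electrons.
A main-group element with 2 valence electrons is in group 2.

Group 2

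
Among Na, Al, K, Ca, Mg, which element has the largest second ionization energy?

Na

The second ionization energy removes an electron from the +1 ion. For each element: Na⁺ is the bare [Ne] core; Al⁺ still has 2 valence electrons; K⁺ is the bare [Ar] core; Ca⁺ still has 1 valence electron; Mg⁺ still has 1 valence electron.
Core electrons are held far more tightly than valence electrons, so K and Na top the IE_2 order.
Valence configurations: Al⁺ [Ne]3s², Ca⁺ [Ar]4s¹, Mg⁺ [Ne]3s¹.
The numbers (kJ/mol): Na 4562, Al 1817, K 3052, Ca 1145, Mg 1451.
Hence IE_2: Ca < Mg < Al < K < Na.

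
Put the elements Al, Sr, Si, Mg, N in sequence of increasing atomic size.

N < Si < Al < Mg < Sr

N is in period 2, group 15; Mg is in period 3, group 2; Al is in period 3, group 13; Si is in period 3, group 14; Sr is in period 5, group 2.
Atomic radius shrinks across a period as nuclear charge pulls the same shell inward, and grows down a group as new shells are added.
These span different periods and groups, so the two trends combine.
Si > N: both effects reinforce here, so Si is clearly the larger of the two.
Al > Si: both are in period 3; the period trend gives Al the larger value.
Mg > Al: Mg lies to the left of Al in period 3, so the across-period effect alone puts Mg larger.
Sr > Mg: they share group 2; the group trend gives Sr the larger value.
For reference (pm): N 71, Mg 139, Al 126, Si 116, Sr 185.
So from smallest to largest: N < Si < Al < Mg < Sr.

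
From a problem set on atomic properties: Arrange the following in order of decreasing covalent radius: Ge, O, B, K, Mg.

K > Mg > Ge > B > O

B is in period 2, group 13; O is in period 2, group 16; Mg is in period 3, group 2; K is in period 4, group 1; Ge is in period 4, group 14.
Atomic radius shrinks across a period as nuclear charge pulls the same shell inward, and grows down a group as new shells are added.
Here both period and group differ, so the two effects have to be weighed against each other.
B > O: B lies to the left of O in period 2, so the across-period effect alone puts B larger.
Ge > B: the two effects oppose for this pair; the down-group effect wins (121 vs 85 pm).
Mg > Ge: the two effects oppose for this pair; the across-period effect wins (139 vs 121 pm).
K > Mg: relative to Mg, both the across-period and down-group shifts push K's atomic radius up.
Approximate values (pm): B 85, O 63, Mg 139, K 196, Ge 121.
So from largest to smallest: K > Mg > Ge > B > O.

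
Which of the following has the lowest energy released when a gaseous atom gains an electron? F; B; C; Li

B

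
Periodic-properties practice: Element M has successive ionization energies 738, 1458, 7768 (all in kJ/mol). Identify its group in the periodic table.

Look for the largest jump between consecutive ionization energies: IE3/IE2 ≈ 5.3, far larger than any earlier ratio.
That jump marks the point where a core electron is being removed. So the atom has 2 valence electrons.
A main-group element with 2 valence electrons is in group 2.

Group 2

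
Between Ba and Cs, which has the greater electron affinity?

Cs

Cs is in period 6, group 1; Ba is in period 6, group 2.
Atoms with high Z_eff and room in the valence shell (especially the halogens) have the most exothermic electron affinities.
All lie in period 6; the across-period trend (electron affinity increases left to right) applies, with the exception below.
Note the exception: Cs has a higher electron affinity than Ba, contrary to the simple trend — adding an electron to Ba (ns²) has to open a new, higher-energy np subshell, which is unfavourable.
Tabulated electron affinity (kJ/mol): Cs 46, Ba 14.
So Cs has the greater electron affinity (Cs > Ba).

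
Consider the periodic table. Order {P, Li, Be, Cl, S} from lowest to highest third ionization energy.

P < S < Cl < Li < Be

IE_3 is the cost of taking one more electron from the +2 cation: P²⁺ still has 3 valence electrons; Li²⁺ is already 1 electron into the core; Be²⁺ is the bare [He] core; Cl²⁺ still has 5 valence electrons; S²⁺ still has 4 valence electrons.
Pulling an electron out of a noble-gas core costs far more than removing a remaining valence electron, so Li and Be sit at the high end of IE_3.
Valence configurations: P²⁺ [Ne]3s²3p¹, Cl²⁺ [Ne]3s²3p³, S²⁺ [Ne]3s²3p².
Tabulated IE_3 (kJ/mol): P 2914, Li 11815, Be 14849, Cl 3822, S 3357.
So the third ionization energies run P < S < Cl < Li < Be.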